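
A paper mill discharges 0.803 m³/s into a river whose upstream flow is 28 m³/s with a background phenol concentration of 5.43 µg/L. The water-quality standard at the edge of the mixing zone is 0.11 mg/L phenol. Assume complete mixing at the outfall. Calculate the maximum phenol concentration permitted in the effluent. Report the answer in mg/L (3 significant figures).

3.76 mg/L

5.43 µg/L = 0.00543 mg/L.
Mass balance: 0.11·28.8 = 0.803·Cₑ + 28·0.00543.
Cₑ = (3.168 − 0.152) / 0.803 = 3.756 mg/L.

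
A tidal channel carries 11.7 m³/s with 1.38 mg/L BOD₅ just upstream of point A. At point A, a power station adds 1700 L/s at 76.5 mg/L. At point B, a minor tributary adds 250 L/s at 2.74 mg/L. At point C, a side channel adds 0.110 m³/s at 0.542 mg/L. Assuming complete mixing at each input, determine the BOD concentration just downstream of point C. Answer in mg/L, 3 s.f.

1700 L/s = 1.7 m³/s.
After input A: C = (11.7·1.38 + 1.7·76.5) / 13.4 = 10.91 mg/L.
250 L/s = 0.25 m³/s.
After input B: C = (13.4·10.91 + 0.25·2.74) / 13.65 = 10.76 mg/L.
After input C: C = (13.65·10.76 + 0.11·0.542) / 13.76 = 10.68 mg/L.

10.7 mg/L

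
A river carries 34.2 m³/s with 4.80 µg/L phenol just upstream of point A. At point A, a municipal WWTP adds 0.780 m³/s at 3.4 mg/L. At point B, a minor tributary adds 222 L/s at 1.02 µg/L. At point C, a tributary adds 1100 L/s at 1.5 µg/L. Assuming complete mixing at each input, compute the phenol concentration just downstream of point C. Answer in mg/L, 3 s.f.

0.0776 mg/L

4.80 µg/L = 0.0048 mg/L.
After input A: C = (34.2·0.0048 + 0.78·3.4) / 34.98 = 0.08051 mg/L.
222 L/s = 0.222 m³/s.
1.02 µg/L = 0.00102 mg/L.
After input B: C = (34.98·0.08051 + 0.222·0.00102) / 35.2 = 0.08001 mg/L.
1100 L/s = 1.1 m³/s.
1.5 µg/L = 0.0015 mg/L.
After input C: C = (35.2·0.08001 + 1.1·0.0015) / 36.3 = 0.07763 mg/L.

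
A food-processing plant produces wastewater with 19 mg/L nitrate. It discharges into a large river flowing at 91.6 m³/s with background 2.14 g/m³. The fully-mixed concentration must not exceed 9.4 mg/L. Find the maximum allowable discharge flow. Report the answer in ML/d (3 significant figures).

Mass balance at complete mixing: C_std·(Q_w + Q_r) = Q_w·C_e + Q_r·C_b.
Rearranging, Q_w = Q_r·(C_std − C_b)/(C_e − C_std) = 91.6·(9.4 − 2.14) / (19 − 9.4) = 69.27 m³/s.
= 5985 ML/d.

5990 ML/d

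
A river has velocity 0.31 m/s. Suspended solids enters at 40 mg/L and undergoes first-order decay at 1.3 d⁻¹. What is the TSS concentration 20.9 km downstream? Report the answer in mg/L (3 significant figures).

Travel time t = 20.9 km / 0.31 m/s = 2.09e+04/0.31 = 6.742e+04 s = 0.7803 d.
First-order decay: C = 40·exp(−1.3·0.7803) = 40·0.3626 = 14.5 mg/L.

14.5 mg/L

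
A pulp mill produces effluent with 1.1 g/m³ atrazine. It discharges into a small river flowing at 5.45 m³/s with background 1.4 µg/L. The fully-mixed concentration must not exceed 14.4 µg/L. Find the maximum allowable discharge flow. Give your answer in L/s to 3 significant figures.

1.4 µg/L = 0.0014 mg/L.
14.4 µg/L = 0.0144 mg/L.
Mass balance at complete mixing: C_std·(Q_w + Q_r) = Q_w·C_e + Q_r·C_b.
Rearranging, Q_w = Q_r·(C_std − C_b)/(C_e − C_std) = 5.45·(0.0144 − 0.0014) / (1.1 − 0.0144) = 0.06526 m³/s.
= 65.26 L/s.

65.3 L/s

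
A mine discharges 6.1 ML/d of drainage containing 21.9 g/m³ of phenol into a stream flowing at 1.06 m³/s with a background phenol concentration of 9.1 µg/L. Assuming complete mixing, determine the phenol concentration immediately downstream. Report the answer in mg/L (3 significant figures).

6.1 ML/d = 0.0706 m³/s.
9.1 µg/L = 0.0091 mg/L.
Flow-weighted mixing gives C = (0.0706·21.9 + 1.06·0.0091) / (0.0706 + 1.06) = 1.556/1.131 = 1.376 mg/L.

1.38 mg/L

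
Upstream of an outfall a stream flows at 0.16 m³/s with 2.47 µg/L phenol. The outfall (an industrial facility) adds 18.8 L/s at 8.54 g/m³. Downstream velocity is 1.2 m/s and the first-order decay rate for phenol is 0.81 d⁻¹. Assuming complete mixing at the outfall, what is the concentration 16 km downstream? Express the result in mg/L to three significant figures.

18.8 L/s = 0.0188 m³/s.
2.47 µg/L = 0.00247 mg/L.
After complete mixing, C₀ = (0.0188·8.54 + 0.16·0.00247) / 0.1788 = 0.9002 mg/L.
Travel time t = 1.6e+04 m / 1.2 m/s = 1.333e+04 s = 0.1543 d.
C = 0.9002·exp(−0.81·0.1543) = 0.9002·0.8825 = 0.7944 mg/L.

0.794 mg/L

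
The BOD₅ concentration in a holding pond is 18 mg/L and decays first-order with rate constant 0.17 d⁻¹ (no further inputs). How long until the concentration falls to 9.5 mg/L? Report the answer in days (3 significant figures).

3.76 d

t = ln(C₀/C)/k = ln(18/9.5)/0.17 = 0.6391/0.17 = 3.759 d.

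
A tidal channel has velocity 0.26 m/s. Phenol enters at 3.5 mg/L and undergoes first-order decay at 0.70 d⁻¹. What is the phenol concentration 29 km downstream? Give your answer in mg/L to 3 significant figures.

Travel time t = 29 km / 0.26 m/s = 2.9e+04/0.26 = 1.115e+05 s = 1.291 d.
First-order decay: C = 3.5·exp(−0.70·1.291) = 3.5·0.4051 = 1.418 mg/L.

1.42 mg/L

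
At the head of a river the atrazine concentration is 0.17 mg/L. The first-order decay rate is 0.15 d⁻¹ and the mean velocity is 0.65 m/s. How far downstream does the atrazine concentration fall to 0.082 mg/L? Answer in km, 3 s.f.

273 km

From C = C₀·e^(−kt), t = ln(C₀/C)/k = ln(0.17/0.082)/0.15 = 0.7291/0.15 = 4.861 d.
Distance = v·t = 0.65 m/s × 4.199e+05 s = 2.73e+05 m = 273 km.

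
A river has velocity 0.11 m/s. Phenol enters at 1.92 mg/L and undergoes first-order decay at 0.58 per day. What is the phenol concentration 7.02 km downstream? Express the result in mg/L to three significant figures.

Travel time t = 7.02 km / 0.11 m/s = 7020/0.11 = 6.382e+04 s = 0.7386 d.
First-order decay: C = 1.92·exp(−0.58·0.7386) = 1.92·0.6515 = 1.251 mg/L.

1.25 mg/L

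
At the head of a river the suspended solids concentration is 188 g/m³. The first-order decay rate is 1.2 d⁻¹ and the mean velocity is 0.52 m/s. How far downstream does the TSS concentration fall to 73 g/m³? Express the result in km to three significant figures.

35.4 km

From C = C₀·e^(−kt), t = ln(C₀/C)/k = ln(188/73)/1.2 = 0.946/1.2 = 0.7883 d.
Distance = v·t = 0.52 m/s × 6.811e+04 s = 3.542e+04 m = 35.42 km.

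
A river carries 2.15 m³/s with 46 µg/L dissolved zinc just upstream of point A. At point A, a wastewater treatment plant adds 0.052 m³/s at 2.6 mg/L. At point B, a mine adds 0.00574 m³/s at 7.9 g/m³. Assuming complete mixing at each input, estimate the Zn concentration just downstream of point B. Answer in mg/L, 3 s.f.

46 µg/L = 0.046 mg/L.
After input A: C = (2.15·0.046 + 0.052·2.6) / 2.202 = 0.1063 mg/L.
After input B: C = (2.202·0.1063 + 0.00574·7.9) / 2.208 = 0.1266 mg/L.

0.127 mg/L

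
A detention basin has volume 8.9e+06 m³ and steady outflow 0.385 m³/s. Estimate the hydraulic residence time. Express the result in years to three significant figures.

Q = 0.385 m³/s × 3.156e+07 s/yr = 1.215e+07 m³/yr.
Hydraulic residence time τ = V/Q = 8.9e+06/1.215e+07 = 0.7325 yr.

0.733 yr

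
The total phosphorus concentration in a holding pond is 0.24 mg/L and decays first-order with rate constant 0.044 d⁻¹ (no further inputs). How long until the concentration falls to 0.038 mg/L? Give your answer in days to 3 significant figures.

41.9 d

t = ln(C₀/C)/k = ln(0.24/0.038)/0.044 = 1.843/0.044 = 41.89 d.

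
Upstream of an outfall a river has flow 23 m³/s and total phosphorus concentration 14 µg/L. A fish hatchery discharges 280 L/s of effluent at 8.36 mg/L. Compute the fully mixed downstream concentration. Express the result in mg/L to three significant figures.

0.114 mg/L

280 L/s = 0.28 m³/s.
14 µg/L = 0.014 mg/L.
Conservation of mass across the mixing zone: C = (0.28·8.36 + 23·0.014) / (0.28 + 23) = 2.663/23.28 = 0.1144 mg/L.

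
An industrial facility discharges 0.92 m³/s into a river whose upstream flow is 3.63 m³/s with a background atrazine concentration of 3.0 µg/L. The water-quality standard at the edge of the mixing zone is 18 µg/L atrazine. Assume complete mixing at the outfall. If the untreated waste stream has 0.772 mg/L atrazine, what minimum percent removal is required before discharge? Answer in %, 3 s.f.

3.0 µg/L = 0.003 mg/L.
18 µg/L = 0.018 mg/L.
Mass balance: 0.018·4.55 = 0.92·Cₑ + 3.63·0.003.
Cₑ = (0.0819 − 0.01089) / 0.92 = 0.07718 mg/L.
Required removal = 1 − 0.07718/0.772 = 90 %.

90.0 %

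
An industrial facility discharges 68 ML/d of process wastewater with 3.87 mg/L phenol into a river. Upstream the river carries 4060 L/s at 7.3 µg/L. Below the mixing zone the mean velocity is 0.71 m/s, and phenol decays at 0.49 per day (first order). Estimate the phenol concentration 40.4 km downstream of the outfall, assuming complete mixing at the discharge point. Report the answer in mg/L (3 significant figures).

68 ML/d = 0.787 m³/s.
4060 L/s = 4.06 m³/s.
7.3 µg/L = 0.0073 mg/L.
After complete mixing, C₀ = (0.787·3.87 + 4.06·0.0073) / 4.847 = 0.6345 mg/L.
Travel time t = 4.04e+04 m / 0.71 m/s = 5.69e+04 s = 0.6586 d.
C = 0.6345·exp(−0.49·0.6586) = 0.6345·0.7242 = 0.4595 mg/L.

0.460 mg/L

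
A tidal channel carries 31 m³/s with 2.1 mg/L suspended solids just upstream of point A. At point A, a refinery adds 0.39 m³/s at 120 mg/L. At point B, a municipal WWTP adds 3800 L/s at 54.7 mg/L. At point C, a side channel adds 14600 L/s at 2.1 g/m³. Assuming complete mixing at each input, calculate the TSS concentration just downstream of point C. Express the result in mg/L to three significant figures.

After input A: C = (31·2.1 + 0.39·120) / 31.39 = 3.565 mg/L.
3800 L/s = 3.8 m³/s.
After input B: C = (31.39·3.565 + 3.8·54.7) / 35.19 = 9.087 mg/L.
14600 L/s = 14.6 m³/s.
After input C: C = (35.19·9.087 + 14.6·2.1) / 49.79 = 7.038 mg/L.

7.04 mg/L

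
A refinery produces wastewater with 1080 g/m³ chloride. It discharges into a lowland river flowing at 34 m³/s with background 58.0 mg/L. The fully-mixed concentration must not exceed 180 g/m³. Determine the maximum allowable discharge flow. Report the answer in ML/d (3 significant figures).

398 ML/d

Mass balance at complete mixing: C_std·(Q_w + Q_r) = Q_w·C_e + Q_r·C_b.
Rearranging, Q_w = Q_r·(C_std − C_b)/(C_e − C_std) = 34·(180 − 58) / (1080 − 180) = 4.609 m³/s.
= 398.2 ML/d.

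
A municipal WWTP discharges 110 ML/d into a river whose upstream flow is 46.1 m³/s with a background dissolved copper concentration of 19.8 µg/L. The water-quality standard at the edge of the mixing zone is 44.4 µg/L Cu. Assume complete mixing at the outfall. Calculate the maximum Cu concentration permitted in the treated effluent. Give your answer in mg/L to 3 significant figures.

0.935 mg/L

110 ML/d = 1.273 m³/s.
19.8 µg/L = 0.0198 mg/L.
44.4 µg/L = 0.0444 mg/L.
Mass balance: 0.0444·47.37 = 1.273·Cₑ + 46.1·0.0198.
Cₑ = (2.103 − 0.9128) / 1.273 = 0.9352 mg/L.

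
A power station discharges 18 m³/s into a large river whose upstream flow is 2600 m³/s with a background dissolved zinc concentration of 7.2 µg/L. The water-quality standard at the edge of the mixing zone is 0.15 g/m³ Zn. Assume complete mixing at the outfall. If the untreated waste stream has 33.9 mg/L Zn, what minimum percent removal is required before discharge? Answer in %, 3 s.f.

38.7 %

7.2 µg/L = 0.0072 mg/L.
Mass balance: 0.15·2618 = 18·Cₑ + 2600·0.0072.
Cₑ = (392.7 − 18.72) / 18 = 20.78 mg/L.
Required removal = 1 − 20.78/33.9 = 38.71 %.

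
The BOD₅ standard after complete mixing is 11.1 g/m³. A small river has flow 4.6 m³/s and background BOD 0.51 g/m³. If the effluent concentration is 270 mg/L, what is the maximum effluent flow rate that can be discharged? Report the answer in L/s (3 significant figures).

188 L/s

Mass balance at complete mixing: C_std·(Q_w + Q_r) = Q_w·C_e + Q_r·C_b.
Rearranging, Q_w = Q_r·(C_std − C_b)/(C_e − C_std) = 4.6·(11.1 − 0.51) / (270 − 11.1) = 0.1882 m³/s.
= 188.2 L/s.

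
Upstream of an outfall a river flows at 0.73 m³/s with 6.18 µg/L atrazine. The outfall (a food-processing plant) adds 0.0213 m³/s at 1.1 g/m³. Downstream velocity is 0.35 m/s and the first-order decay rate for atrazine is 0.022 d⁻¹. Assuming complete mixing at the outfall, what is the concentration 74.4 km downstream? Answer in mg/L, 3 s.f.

0.0352 mg/L

6.18 µg/L = 0.00618 mg/L.
After complete mixing, C₀ = (0.0213·1.1 + 0.73·0.00618) / 0.7513 = 0.03719 mg/L.
Travel time t = 7.44e+04 m / 0.35 m/s = 2.126e+05 s = 2.46 d.
C = 0.03719·exp(−0.022·2.46) = 0.03719·0.9473 = 0.03523 mg/L.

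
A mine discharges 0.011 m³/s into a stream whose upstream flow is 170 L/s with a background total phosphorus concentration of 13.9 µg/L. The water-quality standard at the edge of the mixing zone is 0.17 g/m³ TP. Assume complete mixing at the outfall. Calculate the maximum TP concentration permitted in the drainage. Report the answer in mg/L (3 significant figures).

170 L/s = 0.17 m³/s.
13.9 µg/L = 0.0139 mg/L.
Mass balance: 0.17·0.181 = 0.011·Cₑ + 0.17·0.0139.
Cₑ = (0.03077 − 0.002363) / 0.011 = 2.582 mg/L.

2.58 mg/L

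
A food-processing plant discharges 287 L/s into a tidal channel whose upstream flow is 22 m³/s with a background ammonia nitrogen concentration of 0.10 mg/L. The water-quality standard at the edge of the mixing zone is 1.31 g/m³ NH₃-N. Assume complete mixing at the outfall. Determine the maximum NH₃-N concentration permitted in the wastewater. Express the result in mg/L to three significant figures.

94.1 mg/L

287 L/s = 0.287 m³/s.
Mass balance: 1.31·22.29 = 0.287·Cₑ + 22·0.1.
Cₑ = (29.2 − 2.2) / 0.287 = 94.06 mg/L.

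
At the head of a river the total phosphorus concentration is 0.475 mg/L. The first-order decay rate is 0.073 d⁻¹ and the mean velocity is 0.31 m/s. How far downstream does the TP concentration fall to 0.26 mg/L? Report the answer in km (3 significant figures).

From C = C₀·e^(−kt), t = ln(C₀/C)/k = ln(0.475/0.26)/0.073 = 0.6026/0.073 = 8.255 d.
Distance = v·t = 0.31 m/s × 7.133e+05 s = 2.211e+05 m = 221.1 km.

221 km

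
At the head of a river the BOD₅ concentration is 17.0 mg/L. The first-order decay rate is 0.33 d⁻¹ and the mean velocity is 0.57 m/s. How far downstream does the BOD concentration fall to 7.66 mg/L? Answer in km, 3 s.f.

From C = C₀·e^(−kt), t = ln(C₀/C)/k = ln(17.0/7.66)/0.33 = 0.7972/0.33 = 2.416 d.
Distance = v·t = 0.57 m/s × 2.087e+05 s = 1.19e+05 m = 119 km.

119 km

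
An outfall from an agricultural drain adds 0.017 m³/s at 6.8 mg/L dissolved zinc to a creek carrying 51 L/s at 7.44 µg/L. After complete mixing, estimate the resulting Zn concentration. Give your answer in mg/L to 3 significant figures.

51 L/s = 0.051 m³/s.
7.44 µg/L = 0.00744 mg/L.
Flow-weighted mixing gives C = (0.017·6.8 + 0.051·0.00744) / (0.017 + 0.051) = 0.116/0.068 = 1.706 mg/L.

1.71 mg/L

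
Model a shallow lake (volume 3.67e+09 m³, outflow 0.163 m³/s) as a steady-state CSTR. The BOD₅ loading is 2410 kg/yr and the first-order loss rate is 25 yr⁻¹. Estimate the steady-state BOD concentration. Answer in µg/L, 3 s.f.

0.0263 µg/L

Outflow Q = 0.163 m³/s × 3.156e+07 s/yr = 5.144e+06 m³/yr.
Steady-state CSTR mass balance: W = Q·C + k·V·C, so C = W/(Q + kV).
Q + kV = 5.144e+06 + 25·3.67e+09 = 9.176e+10 m³/yr.
C = 2410/9.176e+10 = 2.627e-08 kg/m³ = 2.627e-05 mg/L = 0.02627 µg/L.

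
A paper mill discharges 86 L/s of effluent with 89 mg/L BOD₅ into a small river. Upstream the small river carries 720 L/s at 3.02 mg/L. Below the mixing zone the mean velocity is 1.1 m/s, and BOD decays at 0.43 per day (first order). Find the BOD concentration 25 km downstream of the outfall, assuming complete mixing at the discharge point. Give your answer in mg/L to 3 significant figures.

86 L/s = 0.086 m³/s.
720 L/s = 0.72 m³/s.
After complete mixing, C₀ = (0.086·89 + 0.72·3.02) / 0.806 = 12.19 mg/L.
Travel time t = 2.5e+04 m / 1.1 m/s = 2.273e+04 s = 0.263 d.
C = 12.19·exp(−0.43·0.263) = 12.19·0.8931 = 10.89 mg/L.

10.9 mg/L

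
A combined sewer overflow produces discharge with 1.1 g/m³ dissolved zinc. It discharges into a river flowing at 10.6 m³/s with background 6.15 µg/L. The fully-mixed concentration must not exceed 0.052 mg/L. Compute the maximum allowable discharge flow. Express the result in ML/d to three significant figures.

40.1 ML/d

6.15 µg/L = 0.00615 mg/L.
Mass balance at complete mixing: C_std·(Q_w + Q_r) = Q_w·C_e + Q_r·C_b.
Rearranging, Q_w = Q_r·(C_std − C_b)/(C_e − C_std) = 10.6·(0.052 − 0.00615) / (1.1 − 0.052) = 0.4637 m³/s.
= 40.07 ML/d.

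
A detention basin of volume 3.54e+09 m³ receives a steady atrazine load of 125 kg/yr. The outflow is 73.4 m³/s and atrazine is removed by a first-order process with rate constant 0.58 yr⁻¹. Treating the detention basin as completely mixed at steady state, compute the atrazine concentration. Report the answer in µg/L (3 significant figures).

0.0286 µg/L

Outflow Q = 73.4 m³/s × 3.156e+07 s/yr = 2.316e+09 m³/yr.
Steady-state CSTR mass balance: W = Q·C + k·V·C, so C = W/(Q + kV).
Q + kV = 2.316e+09 + 0.58·3.54e+09 = 4.37e+09 m³/yr.
C = 125/4.37e+09 = 2.861e-08 kg/m³ = 2.861e-05 mg/L = 0.02861 µg/L.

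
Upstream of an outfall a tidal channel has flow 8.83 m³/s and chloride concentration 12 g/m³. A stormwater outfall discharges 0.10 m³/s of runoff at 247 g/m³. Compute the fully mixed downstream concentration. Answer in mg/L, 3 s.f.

14.6 mg/L

By mass balance at complete mixing, C = (0.1·247 + 8.83·12) / (0.1 + 8.83) = 130.7/8.93 = 14.63 mg/L.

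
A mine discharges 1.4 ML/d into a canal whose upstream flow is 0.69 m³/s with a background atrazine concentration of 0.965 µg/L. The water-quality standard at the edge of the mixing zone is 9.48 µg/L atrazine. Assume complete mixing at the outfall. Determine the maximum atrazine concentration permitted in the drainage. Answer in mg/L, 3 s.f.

0.372 mg/L

1.4 ML/d = 0.0162 m³/s.
0.965 µg/L = 0.000965 mg/L.
9.48 µg/L = 0.00948 mg/L.
Mass balance: 0.00948·0.7062 = 0.0162·Cₑ + 0.69·0.000965.
Cₑ = (0.006695 − 0.0006658) / 0.0162 = 0.3721 mg/L.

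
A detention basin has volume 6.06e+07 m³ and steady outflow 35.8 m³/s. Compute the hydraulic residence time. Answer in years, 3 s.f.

0.0536 yr

Q = 35.8 m³/s × 3.156e+07 s/yr = 1.13e+09 m³/yr.
Hydraulic residence time τ = V/Q = 6.06e+07/1.13e+09 = 0.05364 yr.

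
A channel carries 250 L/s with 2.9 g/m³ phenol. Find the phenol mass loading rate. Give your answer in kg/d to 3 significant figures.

62.6 kg/d

250 L/s = 0.25 m³/s.
Mass flux = Q·C = 0.25 m³/s × 2.9 g/m³ = 0.725 g/s.
= 0.725 g/s × 86.4 = 62.64 kg/d.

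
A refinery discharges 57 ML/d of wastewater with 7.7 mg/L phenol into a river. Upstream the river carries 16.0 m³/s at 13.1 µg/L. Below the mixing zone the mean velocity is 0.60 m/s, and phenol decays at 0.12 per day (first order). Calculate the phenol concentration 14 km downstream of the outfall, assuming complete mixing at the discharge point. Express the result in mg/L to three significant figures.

57 ML/d = 0.6597 m³/s.
13.1 µg/L = 0.0131 mg/L.
After complete mixing, C₀ = (0.6597·7.7 + 16·0.0131) / 16.66 = 0.3175 mg/L.
Travel time t = 1.4e+04 m / 0.60 m/s = 2.333e+04 s = 0.2701 d.
C = 0.3175·exp(−0.12·0.2701) = 0.3175·0.9681 = 0.3074 mg/L.

0.307 mg/L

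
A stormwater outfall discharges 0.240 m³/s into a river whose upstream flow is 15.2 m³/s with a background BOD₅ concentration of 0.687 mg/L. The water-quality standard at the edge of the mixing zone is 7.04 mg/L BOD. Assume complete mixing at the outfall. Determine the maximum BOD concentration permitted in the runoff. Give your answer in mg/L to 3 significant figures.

409 mg/L

Mass balance: 7.04·15.44 = 0.24·Cₑ + 15.2·0.687.
Cₑ = (108.7 − 10.44) / 0.24 = 409.4 mg/L.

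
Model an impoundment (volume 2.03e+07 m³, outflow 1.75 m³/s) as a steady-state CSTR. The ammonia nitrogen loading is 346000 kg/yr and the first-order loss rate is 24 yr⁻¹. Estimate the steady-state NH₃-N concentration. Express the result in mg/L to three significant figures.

Outflow Q = 1.75 m³/s × 3.156e+07 s/yr = 5.523e+07 m³/yr.
Steady-state CSTR mass balance: W = Q·C + k·V·C, so C = W/(Q + kV).
Q + kV = 5.523e+07 + 24·2.03e+07 = 5.424e+08 m³/yr.
C = 346000/5.424e+08 = 0.0006379 kg/m³ = 0.6379 mg/L.

0.638 mg/L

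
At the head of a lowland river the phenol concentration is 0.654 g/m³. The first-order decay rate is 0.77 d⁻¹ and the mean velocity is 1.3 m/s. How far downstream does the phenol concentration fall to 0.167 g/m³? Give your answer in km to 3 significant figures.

From C = C₀·e^(−kt), t = ln(C₀/C)/k = ln(0.654/0.167)/0.77 = 1.365/0.77 = 1.773 d.
Distance = v·t = 1.3 m/s × 1.532e+05 s = 1.991e+05 m = 199.1 km.

199 km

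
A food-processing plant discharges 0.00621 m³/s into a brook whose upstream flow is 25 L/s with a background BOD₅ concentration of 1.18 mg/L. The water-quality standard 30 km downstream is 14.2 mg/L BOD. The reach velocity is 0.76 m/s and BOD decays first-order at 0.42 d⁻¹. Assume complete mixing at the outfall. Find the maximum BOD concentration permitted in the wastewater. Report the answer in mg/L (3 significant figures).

25 L/s = 0.025 m³/s.
Travel time to the compliance point: t = 3e+04/0.76 = 3.947e+04 s = 0.4569 d; decay factor exp(−0.42·0.4569) = 0.8254.
So the concentration just after mixing may be at most 14.2/0.8254 = 17.2 mg/L.
Mass balance: 17.2·0.03121 = 0.00621·Cₑ + 0.025·1.18.
Cₑ = (0.5369 − 0.0295) / 0.00621 = 81.71 mg/L.

81.7 mg/L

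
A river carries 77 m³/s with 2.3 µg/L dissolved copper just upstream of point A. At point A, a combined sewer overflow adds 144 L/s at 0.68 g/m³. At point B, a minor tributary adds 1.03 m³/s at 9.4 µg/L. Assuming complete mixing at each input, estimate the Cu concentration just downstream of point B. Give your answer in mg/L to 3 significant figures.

0.00364 mg/L

2.3 µg/L = 0.0023 mg/L.
144 L/s = 0.144 m³/s.
After input A: C = (77·0.0023 + 0.144·0.68) / 77.14 = 0.003565 mg/L.
9.4 µg/L = 0.0094 mg/L.
After input B: C = (77.14·0.003565 + 1.03·0.0094) / 78.17 = 0.003642 mg/L.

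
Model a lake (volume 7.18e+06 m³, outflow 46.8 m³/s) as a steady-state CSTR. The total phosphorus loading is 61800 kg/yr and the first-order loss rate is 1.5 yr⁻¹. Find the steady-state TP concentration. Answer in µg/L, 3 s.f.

Outflow Q = 46.8 m³/s × 3.156e+07 s/yr = 1.477e+09 m³/yr.
Steady-state CSTR mass balance: W = Q·C + k·V·C, so C = W/(Q + kV).
Q + kV = 1.477e+09 + 1.5·7.18e+06 = 1.488e+09 m³/yr.
C = 61800/1.488e+09 = 4.154e-05 kg/m³ = 0.04154 mg/L = 41.54 µg/L.

41.5 µg/L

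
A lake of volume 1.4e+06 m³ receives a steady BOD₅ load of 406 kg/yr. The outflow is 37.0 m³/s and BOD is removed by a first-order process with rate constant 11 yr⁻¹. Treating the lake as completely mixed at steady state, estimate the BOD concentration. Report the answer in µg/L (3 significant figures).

0.343 µg/L

Outflow Q = 37.0 m³/s × 3.156e+07 s/yr = 1.168e+09 m³/yr.
Steady-state CSTR mass balance: W = Q·C + k·V·C, so C = W/(Q + kV).
Q + kV = 1.168e+09 + 11·1.4e+06 = 1.183e+09 m³/yr.
C = 406/1.183e+09 = 3.432e-07 kg/m³ = 0.0003432 mg/L = 0.3432 µg/L.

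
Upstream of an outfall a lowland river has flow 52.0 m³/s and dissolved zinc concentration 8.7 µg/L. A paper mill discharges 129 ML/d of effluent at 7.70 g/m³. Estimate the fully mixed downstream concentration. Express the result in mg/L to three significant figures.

0.223 mg/L

129 ML/d = 1.493 m³/s.
8.7 µg/L = 0.0087 mg/L.
By mass balance at complete mixing, C = (1.493·7.7 + 52·0.0087) / (1.493 + 52) = 11.95/53.49 = 0.2234 mg/L.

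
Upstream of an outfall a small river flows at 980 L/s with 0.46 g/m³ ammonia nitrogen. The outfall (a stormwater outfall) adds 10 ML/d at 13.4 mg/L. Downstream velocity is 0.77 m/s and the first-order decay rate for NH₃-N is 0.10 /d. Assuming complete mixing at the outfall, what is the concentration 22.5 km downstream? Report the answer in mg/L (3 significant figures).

1.77 mg/L

10 ML/d = 0.1157 m³/s.
980 L/s = 0.98 m³/s.
After complete mixing, C₀ = (0.1157·13.4 + 0.98·0.46) / 1.096 = 1.827 mg/L.
Travel time t = 2.25e+04 m / 0.77 m/s = 2.922e+04 s = 0.3382 d.
C = 1.827·exp(−0.10·0.3382) = 1.827·0.9667 = 1.766 mg/L.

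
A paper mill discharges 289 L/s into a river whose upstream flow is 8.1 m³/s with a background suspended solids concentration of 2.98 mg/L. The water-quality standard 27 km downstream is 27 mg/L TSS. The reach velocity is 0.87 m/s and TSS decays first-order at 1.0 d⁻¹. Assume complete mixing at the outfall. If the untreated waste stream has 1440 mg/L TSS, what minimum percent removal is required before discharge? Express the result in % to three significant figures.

289 L/s = 0.289 m³/s.
Travel time to the compliance point: t = 2.7e+04/0.87 = 3.103e+04 s = 0.3592 d; decay factor exp(−1.0·0.3592) = 0.6982.
So the concentration just after mixing may be at most 27/0.6982 = 38.67 mg/L.
Mass balance: 38.67·8.389 = 0.289·Cₑ + 8.1·2.98.
Cₑ = (324.4 − 24.14) / 0.289 = 1039 mg/L.
Required removal = 1 − 1039/1440 = 27.85 %.

27.9 %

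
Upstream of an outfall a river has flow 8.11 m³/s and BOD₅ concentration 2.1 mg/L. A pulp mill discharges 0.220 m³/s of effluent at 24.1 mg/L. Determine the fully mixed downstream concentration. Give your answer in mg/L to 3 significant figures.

Flow-weighted mixing gives C = (0.22·24.1 + 8.11·2.1) / (0.22 + 8.11) = 22.33/8.33 = 2.681 mg/L.

2.68 mg/L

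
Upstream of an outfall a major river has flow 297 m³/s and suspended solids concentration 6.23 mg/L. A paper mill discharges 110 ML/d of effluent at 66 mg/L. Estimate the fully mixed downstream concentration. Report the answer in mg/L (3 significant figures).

6.49 mg/L

110 ML/d = 1.273 m³/s.
By mass balance at complete mixing, C = (1.273·66 + 297·6.23) / (1.273 + 297) = 1934/298.3 = 6.485 mg/L.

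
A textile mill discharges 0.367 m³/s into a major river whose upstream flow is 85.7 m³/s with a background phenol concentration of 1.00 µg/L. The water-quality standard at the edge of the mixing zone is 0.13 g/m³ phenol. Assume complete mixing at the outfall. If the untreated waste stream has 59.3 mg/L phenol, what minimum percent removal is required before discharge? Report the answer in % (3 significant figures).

1.00 µg/L = 0.001 mg/L.
Mass balance: 0.13·86.07 = 0.367·Cₑ + 85.7·0.001.
Cₑ = (11.19 − 0.0857) / 0.367 = 30.25 mg/L.
Required removal = 1 − 30.25/59.3 = 48.98 %.

49.0 %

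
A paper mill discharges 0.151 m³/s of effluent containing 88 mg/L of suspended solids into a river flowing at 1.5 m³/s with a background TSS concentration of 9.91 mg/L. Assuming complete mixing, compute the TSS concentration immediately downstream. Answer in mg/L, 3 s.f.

Conservation of mass across the mixing zone: C = (0.151·88 + 1.5·9.91) / (0.151 + 1.5) = 28.15/1.651 = 17.05 mg/L.

17.1 mg/L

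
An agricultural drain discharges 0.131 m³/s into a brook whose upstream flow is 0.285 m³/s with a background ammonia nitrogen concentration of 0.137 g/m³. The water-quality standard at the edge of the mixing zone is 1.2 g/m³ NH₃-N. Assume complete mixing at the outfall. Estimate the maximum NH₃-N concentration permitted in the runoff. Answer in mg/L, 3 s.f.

3.51 mg/L

Mass balance: 1.2·0.416 = 0.131·Cₑ + 0.285·0.137.
Cₑ = (0.4992 − 0.03904) / 0.131 = 3.513 mg/L.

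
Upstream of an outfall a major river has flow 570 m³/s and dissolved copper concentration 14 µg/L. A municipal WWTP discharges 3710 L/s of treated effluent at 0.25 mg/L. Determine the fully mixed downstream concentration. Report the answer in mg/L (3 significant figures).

3710 L/s = 3.71 m³/s.
14 µg/L = 0.014 mg/L.
By mass balance at complete mixing, C = (3.71·0.25 + 570·0.014) / (3.71 + 570) = 8.908/573.7 = 0.01553 mg/L.

0.0155 mg/L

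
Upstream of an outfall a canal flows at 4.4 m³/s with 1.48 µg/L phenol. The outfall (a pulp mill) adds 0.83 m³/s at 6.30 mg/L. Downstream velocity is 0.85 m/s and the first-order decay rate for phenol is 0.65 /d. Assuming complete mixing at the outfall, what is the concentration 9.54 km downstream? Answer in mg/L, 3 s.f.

1.48 µg/L = 0.00148 mg/L.
After complete mixing, C₀ = (0.83·6.3 + 4.4·0.00148) / 5.23 = 1.001 mg/L.
Travel time t = 9540 m / 0.85 m/s = 1.122e+04 s = 0.1299 d.
C = 1.001·exp(−0.65·0.1299) = 1.001·0.919 = 0.92 mg/L.

0.920 mg/L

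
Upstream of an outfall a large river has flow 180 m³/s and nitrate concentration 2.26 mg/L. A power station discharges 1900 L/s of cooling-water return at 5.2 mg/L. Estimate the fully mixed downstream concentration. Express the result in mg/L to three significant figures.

1900 L/s = 1.9 m³/s.
By mass balance at complete mixing, C = (1.9·5.2 + 180·2.26) / (1.9 + 180) = 416.7/181.9 = 2.291 mg/L.

2.29 mg/L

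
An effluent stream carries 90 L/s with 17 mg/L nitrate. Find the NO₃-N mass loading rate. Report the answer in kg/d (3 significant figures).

132 kg/d

90 L/s = 0.09 m³/s.
Mass flux = Q·C = 0.09 m³/s × 17 g/m³ = 1.53 g/s.
= 1.53 g/s × 86.4 = 132.2 kg/d.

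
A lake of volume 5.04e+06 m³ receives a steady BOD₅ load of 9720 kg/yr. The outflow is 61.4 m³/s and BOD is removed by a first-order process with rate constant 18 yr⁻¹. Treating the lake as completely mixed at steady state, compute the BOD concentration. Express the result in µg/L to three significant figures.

4.79 µg/L

Outflow Q = 61.4 m³/s × 3.156e+07 s/yr = 1.938e+09 m³/yr.
Steady-state CSTR mass balance: W = Q·C + k·V·C, so C = W/(Q + kV).
Q + kV = 1.938e+09 + 18·5.04e+06 = 2.028e+09 m³/yr.
C = 9720/2.028e+09 = 4.792e-06 kg/m³ = 0.004792 mg/L = 4.792 µg/L.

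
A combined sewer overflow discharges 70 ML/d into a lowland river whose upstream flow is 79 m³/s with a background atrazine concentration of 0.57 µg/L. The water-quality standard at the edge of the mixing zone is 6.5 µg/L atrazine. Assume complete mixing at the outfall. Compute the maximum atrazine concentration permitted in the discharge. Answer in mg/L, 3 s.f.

0.585 mg/L

70 ML/d = 0.8102 m³/s.
0.57 µg/L = 0.00057 mg/L.
6.5 µg/L = 0.0065 mg/L.
Mass balance: 0.0065·79.81 = 0.8102·Cₑ + 79·0.00057.
Cₑ = (0.5188 − 0.04503) / 0.8102 = 0.5847 mg/L.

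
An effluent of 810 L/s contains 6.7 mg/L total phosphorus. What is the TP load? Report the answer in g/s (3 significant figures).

810 L/s = 0.81 m³/s.
Mass flux = Q·C = 0.81 m³/s × 6.7 g/m³ = 5.427 g/s.

5.43 g/s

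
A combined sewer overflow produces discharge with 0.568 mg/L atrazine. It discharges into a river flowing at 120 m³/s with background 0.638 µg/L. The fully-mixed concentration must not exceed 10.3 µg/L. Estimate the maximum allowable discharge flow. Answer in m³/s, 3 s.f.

2.08 m³/s

0.638 µg/L = 0.000638 mg/L.
10.3 µg/L = 0.0103 mg/L.
Mass balance at complete mixing: C_std·(Q_w + Q_r) = Q_w·C_e + Q_r·C_b.
Rearranging, Q_w = Q_r·(C_std − C_b)/(C_e − C_std) = 120·(0.0103 − 0.000638) / (0.568 − 0.0103) = 2.079 m³/s.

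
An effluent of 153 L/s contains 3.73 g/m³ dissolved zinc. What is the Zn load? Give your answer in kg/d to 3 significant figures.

49.3 kg/d

153 L/s = 0.153 m³/s.
Mass flux = Q·C = 0.153 m³/s × 3.73 g/m³ = 0.5707 g/s.
= 0.5707 g/s × 86.4 = 49.31 kg/d.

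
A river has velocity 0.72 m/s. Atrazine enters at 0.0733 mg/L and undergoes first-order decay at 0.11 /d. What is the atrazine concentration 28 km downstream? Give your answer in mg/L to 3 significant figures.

0.0698 mg/L

Travel time t = 28 km / 0.72 m/s = 2.8e+04/0.72 = 3.889e+04 s = 0.4501 d.
First-order decay: C = 0.0733·exp(−0.11·0.4501) = 0.0733·0.9517 = 0.06976 mg/L.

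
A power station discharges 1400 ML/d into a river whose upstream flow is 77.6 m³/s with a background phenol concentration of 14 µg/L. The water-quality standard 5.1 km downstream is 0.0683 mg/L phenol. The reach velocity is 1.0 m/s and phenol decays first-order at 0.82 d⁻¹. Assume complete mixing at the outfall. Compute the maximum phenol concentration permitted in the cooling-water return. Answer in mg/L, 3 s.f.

1400 ML/d = 16.2 m³/s.
14 µg/L = 0.014 mg/L.
Travel time to the compliance point: t = 5100/1.0 = 5100 s = 0.05903 d; decay factor exp(−0.82·0.05903) = 0.9527.
So the concentration just after mixing may be at most 0.0683/0.9527 = 0.07169 mg/L.
Mass balance: 0.07169·93.8 = 16.2·Cₑ + 77.6·0.014.
Cₑ = (6.725 − 1.086) / 16.2 = 0.348 mg/L.

0.348 mg/L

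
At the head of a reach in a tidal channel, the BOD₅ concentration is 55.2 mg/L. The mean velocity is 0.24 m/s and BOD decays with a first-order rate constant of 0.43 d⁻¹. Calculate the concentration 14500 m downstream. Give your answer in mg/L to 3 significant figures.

40.9 mg/L

Travel time t = 14500 m / 0.24 m/s = 1.45e+04/0.24 = 6.042e+04 s = 0.6993 d.
First-order decay: C = 55.2·exp(−0.43·0.6993) = 55.2·0.7403 = 40.87 mg/L.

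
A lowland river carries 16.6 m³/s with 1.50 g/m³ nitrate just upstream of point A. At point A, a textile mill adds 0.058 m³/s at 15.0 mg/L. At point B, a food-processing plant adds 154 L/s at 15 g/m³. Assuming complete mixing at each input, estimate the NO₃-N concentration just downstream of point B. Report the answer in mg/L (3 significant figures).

After input A: C = (16.6·1.5 + 0.058·15) / 16.66 = 1.547 mg/L.
154 L/s = 0.154 m³/s.
After input B: C = (16.66·1.547 + 0.154·15) / 16.81 = 1.67 mg/L.

1.67 mg/L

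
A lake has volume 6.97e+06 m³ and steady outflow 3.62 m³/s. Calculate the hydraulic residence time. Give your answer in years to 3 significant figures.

Q = 3.62 m³/s × 3.156e+07 s/yr = 1.142e+08 m³/yr.
Hydraulic residence time τ = V/Q = 6.97e+06/1.142e+08 = 0.06101 yr.

0.0610 yr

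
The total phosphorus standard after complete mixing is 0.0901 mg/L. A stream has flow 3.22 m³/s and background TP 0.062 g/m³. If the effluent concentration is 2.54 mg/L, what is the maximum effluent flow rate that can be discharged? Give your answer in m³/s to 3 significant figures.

0.0369 m³/s

Mass balance at complete mixing: C_std·(Q_w + Q_r) = Q_w·C_e + Q_r·C_b.
Rearranging, Q_w = Q_r·(C_std − C_b)/(C_e − C_std) = 3.22·(0.0901 − 0.062) / (2.54 − 0.0901) = 0.03693 m³/s.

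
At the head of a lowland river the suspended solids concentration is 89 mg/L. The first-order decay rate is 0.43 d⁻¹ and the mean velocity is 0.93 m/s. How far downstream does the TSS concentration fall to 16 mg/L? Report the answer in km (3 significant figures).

321 km

From C = C₀·e^(−kt), t = ln(C₀/C)/k = ln(89/16)/0.43 = 1.716/0.43 = 3.991 d.
Distance = v·t = 0.93 m/s × 3.448e+05 s = 3.207e+05 m = 320.7 km.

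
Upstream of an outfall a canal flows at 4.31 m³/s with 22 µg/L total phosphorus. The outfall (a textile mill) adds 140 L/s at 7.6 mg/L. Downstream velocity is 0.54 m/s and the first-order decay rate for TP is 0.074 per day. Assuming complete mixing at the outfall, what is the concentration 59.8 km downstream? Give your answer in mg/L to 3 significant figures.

0.237 mg/L

140 L/s = 0.14 m³/s.
22 µg/L = 0.022 mg/L.
After complete mixing, C₀ = (0.14·7.6 + 4.31·0.022) / 4.45 = 0.2604 mg/L.
Travel time t = 5.98e+04 m / 0.54 m/s = 1.107e+05 s = 1.282 d.
C = 0.2604·exp(−0.074·1.282) = 0.2604·0.9095 = 0.2368 mg/L.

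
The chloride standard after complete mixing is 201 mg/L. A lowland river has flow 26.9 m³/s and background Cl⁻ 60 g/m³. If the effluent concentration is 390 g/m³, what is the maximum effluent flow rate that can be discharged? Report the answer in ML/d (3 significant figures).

1730 ML/d

Mass balance at complete mixing: C_std·(Q_w + Q_r) = Q_w·C_e + Q_r·C_b.
Rearranging, Q_w = Q_r·(C_std − C_b)/(C_e − C_std) = 26.9·(201 − 60) / (390 − 201) = 20.07 m³/s.
= 1734 ML/d.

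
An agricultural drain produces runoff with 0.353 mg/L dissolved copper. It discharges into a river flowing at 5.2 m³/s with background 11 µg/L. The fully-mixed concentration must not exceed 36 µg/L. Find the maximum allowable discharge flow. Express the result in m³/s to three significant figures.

0.410 m³/s

11 µg/L = 0.011 mg/L.
36 µg/L = 0.036 mg/L.
Mass balance at complete mixing: C_std·(Q_w + Q_r) = Q_w·C_e + Q_r·C_b.
Rearranging, Q_w = Q_r·(C_std − C_b)/(C_e − C_std) = 5.2·(0.036 − 0.011) / (0.353 − 0.036) = 0.4101 m³/s.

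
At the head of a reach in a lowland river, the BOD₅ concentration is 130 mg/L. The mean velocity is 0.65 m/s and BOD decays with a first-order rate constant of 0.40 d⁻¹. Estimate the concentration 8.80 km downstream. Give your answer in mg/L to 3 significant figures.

122 mg/L

Travel time t = 8.80 km / 0.65 m/s = 8800/0.65 = 1.354e+04 s = 0.1567 d.
First-order decay: C = 130·exp(−0.40·0.1567) = 130·0.9392 = 122.1 mg/L.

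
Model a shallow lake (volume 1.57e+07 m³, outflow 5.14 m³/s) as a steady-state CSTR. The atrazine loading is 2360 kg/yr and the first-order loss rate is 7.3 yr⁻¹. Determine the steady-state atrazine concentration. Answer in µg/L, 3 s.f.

Outflow Q = 5.14 m³/s × 3.156e+07 s/yr = 1.622e+08 m³/yr.
Steady-state CSTR mass balance: W = Q·C + k·V·C, so C = W/(Q + kV).
Q + kV = 1.622e+08 + 7.3·1.57e+07 = 2.768e+08 m³/yr.
C = 2360/2.768e+08 = 8.526e-06 kg/m³ = 0.008526 mg/L = 8.526 µg/L.

8.53 µg/L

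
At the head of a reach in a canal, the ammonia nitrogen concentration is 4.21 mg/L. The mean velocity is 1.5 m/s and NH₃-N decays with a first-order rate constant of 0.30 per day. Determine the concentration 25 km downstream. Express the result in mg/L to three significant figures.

3.97 mg/L

Travel time t = 25 km / 1.5 m/s = 2.5e+04/1.5 = 1.667e+04 s = 0.1929 d.
First-order decay: C = 4.21·exp(−0.30·0.1929) = 4.21·0.9438 = 3.973 mg/L.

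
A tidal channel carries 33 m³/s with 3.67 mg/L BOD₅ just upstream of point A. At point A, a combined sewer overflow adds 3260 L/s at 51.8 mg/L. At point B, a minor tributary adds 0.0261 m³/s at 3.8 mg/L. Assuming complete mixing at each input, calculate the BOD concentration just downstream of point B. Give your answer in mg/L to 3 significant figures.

3260 L/s = 3.26 m³/s.
After input A: C = (33·3.67 + 3.26·51.8) / 36.26 = 7.997 mg/L.
After input B: C = (36.26·7.997 + 0.0261·3.8) / 36.29 = 7.994 mg/L.

7.99 mg/L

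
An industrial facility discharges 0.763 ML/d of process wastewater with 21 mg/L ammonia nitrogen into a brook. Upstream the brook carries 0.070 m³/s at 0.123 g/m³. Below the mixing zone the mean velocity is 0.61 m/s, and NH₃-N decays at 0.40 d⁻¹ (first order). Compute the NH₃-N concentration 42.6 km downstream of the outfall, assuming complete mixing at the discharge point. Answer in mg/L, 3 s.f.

0.763 ML/d = 0.008831 m³/s.
After complete mixing, C₀ = (0.008831·21 + 0.07·0.123) / 0.07883 = 2.462 mg/L.
Travel time t = 4.26e+04 m / 0.61 m/s = 6.984e+04 s = 0.8083 d.
C = 2.462·exp(−0.40·0.8083) = 2.462·0.7237 = 1.782 mg/L.

1.78 mg/L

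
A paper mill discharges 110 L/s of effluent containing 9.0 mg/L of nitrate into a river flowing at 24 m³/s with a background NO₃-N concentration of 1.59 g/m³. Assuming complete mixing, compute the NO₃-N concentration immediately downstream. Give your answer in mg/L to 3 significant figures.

1.62 mg/L

110 L/s = 0.11 m³/s.
Conservation of mass across the mixing zone: C = (0.11·9 + 24·1.59) / (0.11 + 24) = 39.15/24.11 = 1.624 mg/L.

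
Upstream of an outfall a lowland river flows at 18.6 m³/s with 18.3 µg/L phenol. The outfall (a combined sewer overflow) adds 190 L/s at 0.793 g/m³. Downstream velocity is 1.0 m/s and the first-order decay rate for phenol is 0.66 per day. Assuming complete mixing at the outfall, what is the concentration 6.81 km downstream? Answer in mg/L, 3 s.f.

0.0248 mg/L

190 L/s = 0.19 m³/s.
18.3 µg/L = 0.0183 mg/L.
After complete mixing, C₀ = (0.19·0.793 + 18.6·0.0183) / 18.79 = 0.02613 mg/L.
Travel time t = 6810 m / 1.0 m/s = 6810 s = 0.07882 d.
C = 0.02613·exp(−0.66·0.07882) = 0.02613·0.9493 = 0.02481 mg/L.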